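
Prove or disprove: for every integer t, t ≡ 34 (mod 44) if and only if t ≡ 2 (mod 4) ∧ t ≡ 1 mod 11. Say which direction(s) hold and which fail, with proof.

Both directions hold; the statement is true.

(⇒) Suppose t ≡ 34 (mod 44); write t = 44j + 34. Since 4 ∣ 44, reducing mod 4 gives t ≡ 34 ≡ 2 (mod 4); since 11 ∣ 44, reducing mod 11 gives t ≡ 34 ≡ 1 (mod 11).

(⇐) Conversely, if t ≡ 2 (mod 4) and t ≡ 1 (mod 11), then by the Chinese remainder theorem t ≡ 34 (mod 44). This is exactly t ≡ 34 (mod 44).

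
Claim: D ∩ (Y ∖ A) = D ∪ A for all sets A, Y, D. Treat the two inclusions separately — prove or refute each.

(⟸) This inclusion fails. Take A = {1}, Y = ∅, D = ∅; then 1 ∈ D ∪ A but 1 ∉ D ∩ (Y ∖ A).

(⟹) Let x ∈ D ∩ (Y ∖ A). Then x ∈ Y ∩ D and x ∉ A, from which x ∈ D ∪ A.

Only the forward inclusion holds.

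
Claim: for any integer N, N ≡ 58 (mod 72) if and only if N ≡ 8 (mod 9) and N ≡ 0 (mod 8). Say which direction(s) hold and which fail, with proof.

[⇒] This fails: N = 58 gives 58 ≡ 58 (mod 72) but 58 ≡ 4 (mod 9), so the conjunction on the right does not hold.

[⇐] This fails: N = 8 satisfies both congruences on the right (8 ≡ 8 mod 9 and 8 ≡ 0 mod 8) yet 8 ≡ 8 (mod 72), not 58.

Neither implication holds.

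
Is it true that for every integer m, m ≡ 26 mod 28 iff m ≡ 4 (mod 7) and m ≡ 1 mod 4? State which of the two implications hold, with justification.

Neither implication holds.

[⇒] This fails: m = 26 gives 26 ≡ 26 (mod 28) but 26 ≡ 5 (mod 7), so the conjunction on the right does not hold.

[⇐] This fails: m = 25 satisfies both congruences on the right (25 ≡ 4 mod 7 and 25 ≡ 1 mod 4) yet 25 ≡ 25 (mod 28), not 26.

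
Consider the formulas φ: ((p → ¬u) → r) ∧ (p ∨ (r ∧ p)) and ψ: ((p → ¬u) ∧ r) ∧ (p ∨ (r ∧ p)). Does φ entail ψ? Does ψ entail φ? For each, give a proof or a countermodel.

Only the converse holds.

Forward direction. This fails. Under r = F, p = T, u = T, the left side is true but the right side is false.

Converse. Assume the antecedent. If r is true, the antecedent forces (r = T, p = T, u = F), and ((p → ¬u) → r) ∧ (p ∨ (r ∧ p)) holds there. If r is false, the antecedent cannot hold. Either way ((p → ¬u) → r) ∧ (p ∨ (r ∧ p)) holds.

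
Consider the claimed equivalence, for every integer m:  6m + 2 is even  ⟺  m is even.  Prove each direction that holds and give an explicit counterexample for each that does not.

Not equivalent: only (⇐) holds.

[⇐] Suppose m is even. Since 6 is even, 6m is even for every m, so 6m + 2 has the same parity as 2, which is even. Hence 6m + 2 is even.

[⇒] This fails: take m = 7. Then 6m + 2 = 44, which is even, yet m = 7 is odd, not even.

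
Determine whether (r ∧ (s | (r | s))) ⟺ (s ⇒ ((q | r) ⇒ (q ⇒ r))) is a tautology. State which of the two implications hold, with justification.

[⇒] Assume the antecedent. If q is true, the antecedent forces (q = T, s = F, r = T) or (q = T, s = T, r = T), and s ⇒ ((q | r) ⇒ (q ⇒ r)) holds there. If q is false, s ⇒ ((q | r) ⇒ (q ⇒ r)) reduces to true regardless of the other variables. Either way s ⇒ ((q | r) ⇒ (q ⇒ r)) holds.

[⇐] This fails. Under q = F, s = F, r = F, the left side is false but the right side is true.

Only the forward implication holds.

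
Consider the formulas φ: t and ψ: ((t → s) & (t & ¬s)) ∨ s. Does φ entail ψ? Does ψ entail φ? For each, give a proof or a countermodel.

Neither implication holds.

[⇒] This fails. Under s = F, t = T, the left side is true but the right side is false.

[⇐] This fails. Under s = T, t = F, the left side is false but the right side is true.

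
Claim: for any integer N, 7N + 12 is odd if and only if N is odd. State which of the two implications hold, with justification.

(⟹) Suppose 7N + 12 is odd. Since 7 is odd, 7N and N have the same parity, so 7N + 12 ≡ N + 12 (mod 2). As 12 is even, 7N + 12 is odd exactly when N is odd. Thus N is odd.

(⟸) Conversely, suppose N is odd; write N = 2j + 1. Then 7N + 12 = 7·(2j + 1) + 12 = 2·7j + 19, which is odd.

The biconditional holds.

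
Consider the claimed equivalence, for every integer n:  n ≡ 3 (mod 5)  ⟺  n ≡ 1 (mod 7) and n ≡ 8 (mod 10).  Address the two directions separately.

Only the reverse direction holds.

(⟸) If n ≡ 1 (mod 7) and n ≡ 8 (mod 10), then by the Chinese remainder theorem n ≡ 8 (mod 70). Since 8 ≡ 3 (mod 5) and 5 ∣ 70, we get n ≡ 3 (mod 5).

(⟹) This fails: n = 33 gives 33 ≡ 3 (mod 5) but 33 ≡ 5 (mod 7), so the conjunction on the right does not hold.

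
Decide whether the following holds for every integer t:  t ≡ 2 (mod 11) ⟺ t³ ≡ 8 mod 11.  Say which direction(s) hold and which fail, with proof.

Forward direction. Suppose t ≡ 2 (mod 11). Write t = 11j + 2. Then (11j + 2)³ = 1331j³ + 726j² + 132j + 8 = 11(121j³ + 66j² + 12j) + 8, so t³ ≡ 8 (mod 11).

Converse. For the converse, argue contrapositively. If t ≢ 2 (mod 11), then t is congruent to one of 0, 1, 3, 4, 5, 6, 7, 8, 9, 10 modulo 11, and these give t³ ≡ 0, 1, 5, 9, 4, 7, 2, 6, 3, 10 respectively — never 8.

Both directions hold.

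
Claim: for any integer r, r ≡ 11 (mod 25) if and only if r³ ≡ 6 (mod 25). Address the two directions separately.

Both directions hold.

(⟹) Suppose r ≡ 11 (mod 25). Write r = 25j + 11. Then (25j + 11)³ = 15625j³ + 20625j² + 9075j + 1331 = 25(625j³ + 825j² + 363j + 53) + 6, so r³ ≡ 6 (mod 25).

(⟸) Conversely, suppose r³ ≡ 6 (mod 25). The only residue r in {0, …, 24} with r³ ≡ 6 (mod 25) is r = 11, so r ≡ 11 (mod 25).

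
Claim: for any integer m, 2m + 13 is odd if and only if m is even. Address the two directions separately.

Not equivalent: only (⇐) holds.

(⟸) Suppose m is even. Since 2 is even, 2m is even for every m, so 2m + 13 has the same parity as 13, which is odd. Hence 2m + 13 is odd.

(⟹) This fails: take m = 1. Then 2m + 13 = 15, which is odd, yet m = 1 is odd, not even.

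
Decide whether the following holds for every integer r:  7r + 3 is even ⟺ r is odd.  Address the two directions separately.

Forward direction. Suppose 7r + 3 is even. Since 7 is odd, 7r and r have the same parity, so 7r + 3 ≡ r + 3 (mod 2). As 3 is odd, 7r + 3 is even exactly when r is odd. Thus r is odd.

Converse. Suppose r is odd; write r = 2j + 1. Then 7r + 3 = 7·(2j + 1) + 3 = 2·7j + 10, which is even.

Both directions hold; the statement is true.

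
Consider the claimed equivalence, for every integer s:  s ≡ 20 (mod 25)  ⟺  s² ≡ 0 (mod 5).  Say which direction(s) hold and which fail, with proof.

(→) Suppose s ≡ 20 (mod 25). Then s² ≡ 20² = 400 (mod 25), and since 5 ∣ 25, also s² ≡ 0 (mod 5).

(←) This fails: take s = 0. Then 0² = 0 ≡ 0 (mod 5), yet 0 ≡ 0 (mod 25), not 20.

Not equivalent: only (⇒) holds.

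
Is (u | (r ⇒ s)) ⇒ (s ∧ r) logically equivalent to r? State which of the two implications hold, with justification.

(→) Assume the antecedent. If r is true, r reduces to true regardless of the other variables. If r is false, the antecedent cannot hold. Either way r holds.

(←) This fails. Under r = T, s = F, u = T, the left side is false but the right side is true.

(⇒) holds; (⇐) fails.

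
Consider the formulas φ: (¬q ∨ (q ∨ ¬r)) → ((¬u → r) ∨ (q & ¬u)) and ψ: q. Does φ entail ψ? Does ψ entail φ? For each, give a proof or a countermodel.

Only the reverse direction holds.

(⇒) This fails. Under u = T, r = F, q = F, the left side is true but the right side is false.

(⇐) Assume the antecedent. If u is true, the consequent reduces to true regardless of the other variables. If u is false, the antecedent forces (u = F, r = F, q = T) or (u = F, r = T, q = T), and the consequent holds there. Either way the consequent holds.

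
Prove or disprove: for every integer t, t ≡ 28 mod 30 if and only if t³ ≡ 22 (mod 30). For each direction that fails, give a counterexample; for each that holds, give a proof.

Both directions hold.

Converse. Suppose t³ ≡ 22 (mod 30). The only residue r in {0, …, 29} with r³ ≡ 22 (mod 30) is r = 28, so t ≡ 28 (mod 30).

Forward direction. Suppose t ≡ 28 mod 30. Write t = 30j + 28. Then (30j + 28)³ = 27000j³ + 75600j² + 70560j + 21952 = 30(900j³ + 2520j² + 2352j + 731) + 22, so t³ ≡ 22 (mod 30).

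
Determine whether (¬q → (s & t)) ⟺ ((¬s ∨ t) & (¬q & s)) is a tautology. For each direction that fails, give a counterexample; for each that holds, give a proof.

Forward direction. This fails. Under t = F, s = F, q = T, the left side is true but the right side is false.

Converse. Assume the antecedent. If t is true, the antecedent forces (t = T, s = T, q = F), and ¬q → (s & t) holds there. If t is false, the antecedent cannot hold. Either way ¬q → (s & t) holds.

The forward direction fails; the converse holds.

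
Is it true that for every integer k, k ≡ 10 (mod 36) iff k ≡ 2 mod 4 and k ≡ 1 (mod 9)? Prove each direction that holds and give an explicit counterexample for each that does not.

The biconditional holds.

(←) If k ≡ 2 (mod 4) and k ≡ 1 (mod 9), then by the Chinese remainder theorem k ≡ 10 (mod 36). This is exactly k ≡ 10 (mod 36).

(→) Suppose k ≡ 10 (mod 36); write k = 36j + 10. Since 4 ∣ 36, reducing mod 4 gives k ≡ 10 ≡ 2 (mod 4); since 9 ∣ 36, reducing mod 9 gives k ≡ 10 ≡ 1 (mod 9).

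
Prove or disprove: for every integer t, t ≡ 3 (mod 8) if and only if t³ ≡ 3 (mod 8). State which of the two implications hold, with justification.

Both directions hold.

(⇐) For the converse, argue contrapositively. If t ≢ 3 (mod 8), then t is congruent to one of 0, 1, 2, 4, 5, 6, 7 modulo 8, and these give t³ ≡ 0, 1, 0, 0, 5, 0, 7 respectively — never 3.

(⇒) Suppose t ≡ 3 (mod 8). Write t = 8j + 3. Then (8j + 3)³ = 512j³ + 576j² + 216j + 27 = 8(64j³ + 72j² + 27j + 3) + 3, so t³ ≡ 3 (mod 8).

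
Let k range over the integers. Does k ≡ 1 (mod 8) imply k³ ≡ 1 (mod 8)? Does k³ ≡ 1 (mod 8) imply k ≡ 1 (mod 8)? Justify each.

(⟸) For the converse, argue contrapositively. If k ≢ 1 (mod 8), then k is congruent to one of 0, 2, 3, 4, 5, 6, 7 modulo 8, and these give k³ ≡ 0, 0, 3, 0, 5, 0, 7 respectively — never 1.

(⟹) Suppose k ≡ 1 (mod 8). Write k = 8j + 1. Then (8j + 1)³ = 512j³ + 192j² + 24j + 1 = 8(64j³ + 24j² + 3j) + 1, so k³ ≡ 1 (mod 8).

Both directions hold; the statement is true.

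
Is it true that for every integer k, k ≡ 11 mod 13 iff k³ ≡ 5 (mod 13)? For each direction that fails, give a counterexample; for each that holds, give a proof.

Only the forward direction holds.

(→) Suppose k ≡ 11 mod 13. Write k = 13j + 11. Then (13j + 11)³ = 2197j³ + 5577j² + 4719j + 1331 = 13(169j³ + 429j² + 363j + 102) + 5, so k³ ≡ 5 (mod 13).

(←) This fails: take k = 7. Then 7³ = 343 ≡ 5 (mod 13), yet 7 ≡ 7 (mod 13), not 11.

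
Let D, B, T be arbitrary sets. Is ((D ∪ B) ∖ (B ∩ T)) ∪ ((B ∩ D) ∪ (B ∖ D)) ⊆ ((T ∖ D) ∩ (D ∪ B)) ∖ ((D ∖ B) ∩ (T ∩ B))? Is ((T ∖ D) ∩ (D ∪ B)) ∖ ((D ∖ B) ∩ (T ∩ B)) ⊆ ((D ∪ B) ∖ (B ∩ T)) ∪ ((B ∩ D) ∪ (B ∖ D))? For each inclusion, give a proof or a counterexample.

Forward inclusion. This inclusion fails. Take D = {1}, B = ∅, T = ∅; then 1 ∈ ((D ∪ B) ∖ (B ∩ T)) ∪ ((B ∩ D) ∪ (B ∖ D)) but 1 ∉ ((T ∖ D) ∩ (D ∪ B)) ∖ ((D ∖ B) ∩ (T ∩ B)).

Reverse inclusion. Let x ∈ ((T ∖ D) ∩ (D ∪ B)) ∖ ((D ∖ B) ∩ (T ∩ B)). Then x ∈ B ∩ T and x ∉ D, from which x ∈ ((D ∪ B) ∖ (B ∩ T)) ∪ ((B ∩ D) ∪ (B ∖ D)).

The sets are not equal: only the reverse inclusion holds.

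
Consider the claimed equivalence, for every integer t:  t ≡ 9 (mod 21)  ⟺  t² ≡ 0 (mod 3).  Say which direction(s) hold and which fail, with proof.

Not equivalent: only (⇒) holds.

[⇒] Suppose t ≡ 9 (mod 21). Then t² ≡ 9² = 81 (mod 21), and since 3 ∣ 21, also t² ≡ 0 (mod 3).

[⇐] This fails: take t = 0. Then 0² = 0 ≡ 0 (mod 3), yet 0 ≡ 0 (mod 21), not 9.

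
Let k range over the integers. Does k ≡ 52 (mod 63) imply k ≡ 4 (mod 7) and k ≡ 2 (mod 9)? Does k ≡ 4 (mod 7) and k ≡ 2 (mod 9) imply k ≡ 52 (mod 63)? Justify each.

Neither implication holds.

(⇒) This fails: k = 52 gives 52 ≡ 52 (mod 63) but 52 ≡ 3 (mod 7), so the conjunction on the right does not hold.

(⇐) This fails: k = 11 satisfies both congruences on the right (11 ≡ 4 mod 7 and 11 ≡ 2 mod 9) yet 11 ≡ 11 (mod 63), not 52.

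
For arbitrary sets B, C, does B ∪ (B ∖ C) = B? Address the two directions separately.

(⟹) Let x ∈ B ∪ (B ∖ C). Then either x ∈ B and x ∉ C; or x ∈ B ∩ C. In each case x ∈ B, so B ∪ (B ∖ C) ⊆ B.

(⟸) Let x ∈ B. Then either x ∈ B and x ∉ C; or x ∈ B ∩ C. In each case x ∈ B ∪ (B ∖ C), so B ⊆ B ∪ (B ∖ C).

Both inclusions hold.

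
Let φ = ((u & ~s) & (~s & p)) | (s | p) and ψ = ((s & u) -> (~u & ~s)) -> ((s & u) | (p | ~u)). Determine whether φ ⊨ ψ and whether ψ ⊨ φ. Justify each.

Only the forward implication holds.

(⇒) Assume the antecedent. If s is true, the consequent reduces to true regardless of the other variables. If s is false, the antecedent forces (s = F, p = T, u = F) or (s = F, p = T, u = T), and the consequent holds there. Either way the consequent holds.

(⇐) This fails. Under s = F, p = F, u = F, the left side is false but the right side is true.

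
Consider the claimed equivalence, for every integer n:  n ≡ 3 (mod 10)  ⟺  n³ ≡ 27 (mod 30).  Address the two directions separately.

(⟸) The residues r modulo 30 with r³ ≡ 27 (mod 30) are exactly {3}, and each is ≡ 3 (mod 10).

(⟹) This fails: take n = 13. Then 13 ≡ 3 (mod 10), but 13³ = 2197 ≡ 7 (mod 30), not 27.

Only the converse holds.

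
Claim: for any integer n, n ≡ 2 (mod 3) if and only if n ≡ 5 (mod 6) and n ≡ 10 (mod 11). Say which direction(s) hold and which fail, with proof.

(⇒) This fails: n = 2 gives 2 ≡ 2 (mod 3) but 2 ≡ 2 (mod 6), so the conjunction on the right does not hold.

(⇐) Conversely, if n ≡ 5 (mod 6) and n ≡ 10 (mod 11), then by the Chinese remainder theorem n ≡ 65 (mod 66). Since 65 ≡ 2 (mod 3) and 3 ∣ 66, we get n ≡ 2 (mod 3).

Only the converse holds.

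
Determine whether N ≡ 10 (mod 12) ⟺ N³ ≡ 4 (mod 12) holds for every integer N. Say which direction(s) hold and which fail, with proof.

(→) Suppose N ≡ 10 (mod 12). Write N = 12j + 10. Then (12j + 10)³ = 1728j³ + 4320j² + 3600j + 1000 = 12(144j³ + 360j² + 300j + 83) + 4, so N³ ≡ 4 (mod 12).

(←) This fails: take N = 4. Then 4³ = 64 ≡ 4 (mod 12), yet 4 ≡ 4 (mod 12), not 10.

Only the forward direction holds.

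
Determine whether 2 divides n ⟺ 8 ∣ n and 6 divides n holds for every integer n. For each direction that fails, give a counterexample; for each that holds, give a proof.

Not equivalent: only (⇐) holds.

(→) This fails: take n = 2. Certainly 2 ∣ 2, but 8 ∤ 2.

(←) Suppose 8 ∣ n and 6 ∣ n. Any common multiple of 8 and 6 is a multiple of their lcm; here lcm(8, 6) = 8·6/gcd(8, 6) = 48/2 = 24, so 24 ∣ n. Since 2 ∣ 24, it follows that 2 ∣ n.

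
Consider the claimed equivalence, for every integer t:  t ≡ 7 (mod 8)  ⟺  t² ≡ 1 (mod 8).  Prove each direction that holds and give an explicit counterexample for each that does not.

(⇒) Suppose t ≡ 7 (mod 8). Write t = 8j + 7. Then (8j + 7)² = 64j² + 112j + 49 = 8(8j² + 14j + 6) + 1, so t² ≡ 1 (mod 8).

(⇐) This fails: take t = 1. Then 1² = 1 ≡ 1 (mod 8), yet 1 ≡ 1 (mod 8), not 7.

Only the forward direction holds.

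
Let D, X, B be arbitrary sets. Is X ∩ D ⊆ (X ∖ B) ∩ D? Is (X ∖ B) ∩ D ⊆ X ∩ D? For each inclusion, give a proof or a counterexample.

(⊆) This inclusion fails. Take D = {1}, X = {1}, B = {1}; then 1 ∈ X ∩ D but 1 ∉ (X ∖ B) ∩ D.

(⊇) Let x ∈ (X ∖ B) ∩ D. Then x ∈ D ∩ X and x ∉ B, from which x ∈ X ∩ D.

(⊆) fails; (⊇) holds.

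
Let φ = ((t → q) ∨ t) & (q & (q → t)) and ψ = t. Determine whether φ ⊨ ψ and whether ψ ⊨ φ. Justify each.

[⇒] Assume the antecedent. If t is true, t reduces to true regardless of the other variables. If t is false, the antecedent cannot hold. Either way t holds.

[⇐] This fails. Under t = T, q = F, the left side is false but the right side is true.

Only the forward direction holds.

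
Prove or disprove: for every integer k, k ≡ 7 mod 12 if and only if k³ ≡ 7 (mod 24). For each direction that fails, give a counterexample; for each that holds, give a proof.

Only the reverse direction holds.

(⇐) The residues r modulo 24 with r³ ≡ 7 (mod 24) are exactly {7}, and each is ≡ 7 (mod 12).

(⇒) This fails: take k = 19. Then 19 ≡ 7 (mod 12), but 19³ = 6859 ≡ 19 (mod 24), not 7.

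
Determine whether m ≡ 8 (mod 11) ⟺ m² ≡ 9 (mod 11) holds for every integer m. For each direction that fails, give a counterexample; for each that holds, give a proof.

(⇒) holds; (⇐) fails.

(⇒) Suppose m ≡ 8 (mod 11). Write m = 11j + 8. Then (11j + 8)² = 121j² + 176j + 64 = 11(11j² + 16j + 5) + 9, so m² ≡ 9 (mod 11).

(⇐) This fails: take m = 3. Then 3² = 9 ≡ 9 (mod 11), yet 3 ≡ 3 (mod 11), not 8.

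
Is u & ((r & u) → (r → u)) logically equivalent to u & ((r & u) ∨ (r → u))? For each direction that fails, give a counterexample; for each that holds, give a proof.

(⟹) Assume the antecedent. If u is true, u & ((r & u) ∨ (r → u)) reduces to true regardless of the other variables. If u is false, the antecedent cannot hold. Either way u & ((r & u) ∨ (r → u)) holds.

(⟸) Assume the antecedent. If u is true, u & ((r & u) → (r → u)) reduces to true regardless of the other variables. If u is false, the antecedent cannot hold. Either way u & ((r & u) → (r → u)) holds.

The biconditional holds.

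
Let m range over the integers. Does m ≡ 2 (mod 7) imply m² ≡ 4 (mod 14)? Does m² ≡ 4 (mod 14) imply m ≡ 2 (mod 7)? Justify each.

(⇒) This fails: take m = 9. Then 9 ≡ 2 (mod 7), but 9² = 81 ≡ 11 (mod 14), not 4.

(⇐) This fails: take m = 12. Then 12² = 144 ≡ 4 (mod 14), yet 12 ≡ 5 (mod 7), not 2.

Neither direction holds.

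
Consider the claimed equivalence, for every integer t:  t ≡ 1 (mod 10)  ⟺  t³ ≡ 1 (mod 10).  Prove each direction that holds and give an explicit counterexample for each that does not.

[⇒] Suppose t ≡ 1 (mod 10). Write t = 10j + 1. Then (10j + 1)³ = 1000j³ + 300j² + 30j + 1 = 10(100j³ + 30j² + 3j) + 1, so t³ ≡ 1 (mod 10).

[⇐] Conversely, suppose t³ ≡ 1 (mod 10). The only residue r in {0, …, 9} with r³ ≡ 1 (mod 10) is r = 1, so t ≡ 1 (mod 10).

Both implications hold.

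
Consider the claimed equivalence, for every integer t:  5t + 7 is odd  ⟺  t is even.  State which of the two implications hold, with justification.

(→) Suppose 5t + 7 is odd. Since 5 is odd, 5t and t have the same parity, so 5t + 7 ≡ t + 7 (mod 2). As 7 is odd, 5t + 7 is odd exactly when t is even. Thus t is even.

(←) Conversely, suppose t is even; write t = 2j. Then 5t + 7 = 5·(2j) + 7 = 2·5j + 7, which is odd.

The biconditional holds.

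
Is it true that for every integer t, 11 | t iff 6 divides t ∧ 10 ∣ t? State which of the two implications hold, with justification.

(→) This fails: take t = 11. Certainly 11 ∣ 11, but 6 ∤ 11.

(←) This fails: take t = 30. Both 6 ∣ 30 and 10 ∣ 30, yet 30 is not a multiple of 11 (since 30 = 2·11 + 8), so 11 ∤ 30.

Neither direction holds.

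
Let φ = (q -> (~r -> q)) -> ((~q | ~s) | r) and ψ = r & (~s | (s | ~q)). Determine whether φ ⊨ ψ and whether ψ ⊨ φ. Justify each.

Not equivalent: only (⇐) holds.

(⟹) This fails. Under q = F, r = F, s = F, the left side is true but the right side is false.

(⟸) Assume the antecedent. If q is true, the antecedent forces (q = T, r = T, s = F) or (q = T, r = T, s = T), and the consequent holds there. If q is false, the consequent reduces to true regardless of the other variables. Either way the consequent holds.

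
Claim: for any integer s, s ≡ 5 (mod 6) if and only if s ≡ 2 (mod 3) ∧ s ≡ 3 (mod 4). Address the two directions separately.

[⇒] This fails: s = 5 gives 5 ≡ 5 (mod 6) but 5 ≡ 1 (mod 4), so the conjunction on the right does not hold.

[⇐] Conversely, if s ≡ 2 (mod 3) and s ≡ 3 (mod 4), then by the Chinese remainder theorem s ≡ 11 (mod 12). Since 11 ≡ 5 (mod 6) and 6 ∣ 12, we get s ≡ 5 (mod 6).

(⇒) fails; (⇐) holds.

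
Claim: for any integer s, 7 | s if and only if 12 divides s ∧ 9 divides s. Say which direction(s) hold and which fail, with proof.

Neither implication holds.

(⇒) This fails: take s = 7. Certainly 7 ∣ 7, but 12 ∤ 7.

(⇐) This fails: take s = 36. Both 12 ∣ 36 and 9 ∣ 36, yet 36 is not a multiple of 7 (since 36 = 5·7 + 1), so 7 ∤ 36.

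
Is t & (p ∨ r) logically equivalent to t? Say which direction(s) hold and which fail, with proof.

(⟹) Assume the antecedent. If p is true, the antecedent forces (p = T, r = F, t = T) or (p = T, r = T, t = T), and t holds there. If p is false, the antecedent forces (p = F, r = T, t = T), and t holds there. Either way t holds.

(⟸) This fails. Under p = F, r = F, t = T, the left side is false but the right side is true.

Only the forward direction holds.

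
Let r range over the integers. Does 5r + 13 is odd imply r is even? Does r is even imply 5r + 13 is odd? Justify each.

(⟹) Suppose 5r + 13 is odd. Since 5 is odd, 5r and r have the same parity, so 5r + 13 ≡ r + 13 (mod 2). As 13 is odd, 5r + 13 is odd exactly when r is even. Thus r is even.

(⟸) Conversely, suppose r is even; write r = 2j. Then 5r + 13 = 5·(2j) + 13 = 2·5j + 13, which is odd.

The biconditional holds.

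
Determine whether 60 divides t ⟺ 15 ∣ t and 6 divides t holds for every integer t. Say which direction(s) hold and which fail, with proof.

(⇒) If 60 ∣ t, write t = 60q. Since 60 = 4·15, t = 15·(4q), so 15 ∣ t; and since 60 = 10·6, t = 6·(10q), so 6 ∣ t.

(⇐) This fails: take t = 30. Both 15 ∣ 30 and 6 ∣ 30, yet 30 is not a multiple of 60 (since 30 = 0·60 + 30), so 60 ∤ 30.

Only the forward direction holds.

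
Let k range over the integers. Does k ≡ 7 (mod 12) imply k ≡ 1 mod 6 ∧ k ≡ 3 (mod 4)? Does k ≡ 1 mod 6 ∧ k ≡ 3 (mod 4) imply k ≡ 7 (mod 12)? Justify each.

Both directions hold; the statement is true.

(→) Suppose k ≡ 7 (mod 12); write k = 12j + 7. Since 6 ∣ 12, reducing mod 6 gives k ≡ 7 ≡ 1 (mod 6); since 4 ∣ 12, reducing mod 4 gives k ≡ 7 ≡ 3 (mod 4).

(←) Conversely, if k ≡ 1 (mod 6) and k ≡ 3 (mod 4), then by the Chinese remainder theorem k ≡ 7 (mod 12). This is exactly k ≡ 7 (mod 12).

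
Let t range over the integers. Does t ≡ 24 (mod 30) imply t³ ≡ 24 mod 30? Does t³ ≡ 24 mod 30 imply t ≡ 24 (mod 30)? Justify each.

Both implications hold.

(→) Suppose t ≡ 24 (mod 30). Write t = 30j + 24. Then (30j + 24)³ = 27000j³ + 64800j² + 51840j + 13824 = 30(900j³ + 2160j² + 1728j + 460) + 24, so t³ ≡ 24 (mod 30).

(←) Conversely, suppose t³ ≡ 24 (mod 30). The only residue r in {0, …, 29} with r³ ≡ 24 (mod 30) is r = 24, so t ≡ 24 (mod 30).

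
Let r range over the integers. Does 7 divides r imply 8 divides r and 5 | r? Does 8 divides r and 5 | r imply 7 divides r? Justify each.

Both directions fail.

[⇒] This fails: take r = 7. Certainly 7 ∣ 7, but 8 ∤ 7.

[⇐] This fails: take r = 40. Both 8 ∣ 40 and 5 ∣ 40, yet 40 is not a multiple of 7 (since 40 = 5·7 + 5), so 7 ∤ 40.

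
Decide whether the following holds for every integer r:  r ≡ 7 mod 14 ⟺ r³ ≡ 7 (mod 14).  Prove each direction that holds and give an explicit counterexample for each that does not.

(⟹) Suppose r ≡ 7 mod 14. Write r = 14j + 7. Then (14j + 7)³ = 2744j³ + 4116j² + 2058j + 343 = 14(196j³ + 294j² + 147j + 24) + 7, so r³ ≡ 7 (mod 14).

(⟸) Conversely, suppose r³ ≡ 7 (mod 14). The only residue r in {0, …, 13} with r³ ≡ 7 (mod 14) is r = 7, so r ≡ 7 (mod 14).

Both directions hold.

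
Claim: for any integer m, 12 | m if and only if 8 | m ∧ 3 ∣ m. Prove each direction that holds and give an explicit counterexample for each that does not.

[⇒] This fails: take m = 12. Certainly 12 ∣ 12, but 8 ∤ 12.

[⇐] Suppose 8 ∣ m and 3 ∣ m. Any common multiple of 8 and 3 is a multiple of their lcm; here gcd(8, 3) = 1, so lcm(8, 3) = 8·3 = 24, so 24 ∣ m. Since 12 ∣ 24, it follows that 12 ∣ m.

The forward direction fails; the converse holds.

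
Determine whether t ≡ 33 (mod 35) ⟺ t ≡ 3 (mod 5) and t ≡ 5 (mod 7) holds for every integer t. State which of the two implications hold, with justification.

Both implications hold.

(⟹) Suppose t ≡ 33 (mod 35); write t = 35j + 33. Since 5 ∣ 35, reducing mod 5 gives t ≡ 33 ≡ 3 (mod 5); since 7 ∣ 35, reducing mod 7 gives t ≡ 33 ≡ 5 (mod 7).

(⟸) Conversely, if t ≡ 3 (mod 5) and t ≡ 5 (mod 7), then by the Chinese remainder theorem t ≡ 33 (mod 35). This is exactly t ≡ 33 (mod 35).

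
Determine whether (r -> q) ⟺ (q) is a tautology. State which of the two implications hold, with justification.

Only the reverse direction holds.

(→) This fails. Under r = F, q = F, the left side is true but the right side is false.

(←) Assume the antecedent. If r is true, the antecedent forces (r = T, q = T), and r -> q holds there. If r is false, r -> q reduces to true regardless of the other variables. Either way r -> q holds.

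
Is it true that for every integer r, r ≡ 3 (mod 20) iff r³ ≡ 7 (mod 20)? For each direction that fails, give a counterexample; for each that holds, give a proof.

Both directions hold.

[⇒] Suppose r ≡ 3 (mod 20). Write r = 20j + 3. Then (20j + 3)³ = 8000j³ + 3600j² + 540j + 27 = 20(400j³ + 180j² + 27j + 1) + 7, so r³ ≡ 7 (mod 20).

[⇐] Conversely, suppose r³ ≡ 7 (mod 20). The only residue r in {0, …, 19} with r³ ≡ 7 (mod 20) is r = 3, so r ≡ 3 (mod 20).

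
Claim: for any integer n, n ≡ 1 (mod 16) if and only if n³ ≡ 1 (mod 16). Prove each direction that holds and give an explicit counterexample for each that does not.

Both directions hold.

(⇒) Suppose n ≡ 1 (mod 16). Write n = 16j + 1. Then (16j + 1)³ = 4096j³ + 768j² + 48j + 1 = 16(256j³ + 48j² + 3j) + 1, so n³ ≡ 1 (mod 16).

(⇐) Conversely, suppose n³ ≡ 1 (mod 16). The only residue r in {0, …, 15} with r³ ≡ 1 (mod 16) is r = 1, so n ≡ 1 (mod 16).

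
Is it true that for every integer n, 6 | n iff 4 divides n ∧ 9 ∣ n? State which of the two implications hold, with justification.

The forward direction fails; the converse holds.

(→) This fails: take n = 6. Certainly 6 ∣ 6, but 4 ∤ 6.

(←) Suppose 4 ∣ n and 9 ∣ n. Any common multiple of 4 and 9 is a multiple of their lcm; here gcd(4, 9) = 1, so lcm(4, 9) = 4·9 = 36, so 36 ∣ n. Since 6 ∣ 36, it follows that 6 ∣ n.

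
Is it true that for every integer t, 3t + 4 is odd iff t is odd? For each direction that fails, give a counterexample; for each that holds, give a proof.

(⇒) Suppose 3t + 4 is odd. Since 3 is odd, 3t and t have the same parity, so 3t + 4 ≡ t + 4 (mod 2). As 4 is even, 3t + 4 is odd exactly when t is odd. Thus t is odd.

(⇐) Conversely, suppose t is odd; write t = 2j + 1. Then 3t + 4 = 3·(2j + 1) + 4 = 2·3j + 7, which is odd.

Both directions hold; the statement is true.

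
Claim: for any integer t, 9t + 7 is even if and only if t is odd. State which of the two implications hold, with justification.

Converse. Suppose t is odd; write t = 2j + 1. Then 9t + 7 = 9·(2j + 1) + 7 = 2·9j + 16, which is even.

Forward direction. Suppose 9t + 7 is even. Since 9 is odd, 9t and t have the same parity, so 9t + 7 ≡ t + 7 (mod 2). As 7 is odd, 9t + 7 is even exactly when t is odd. Thus t is odd.

Both implications hold.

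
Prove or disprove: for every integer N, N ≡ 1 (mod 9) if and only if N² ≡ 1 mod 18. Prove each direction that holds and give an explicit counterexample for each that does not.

Neither direction holds.

(⇒) This fails: take N = 10. Then 10 ≡ 1 (mod 9), but 10² = 100 ≡ 10 (mod 18), not 1.

(⇐) This fails: take N = 17. Then 17² = 289 ≡ 1 (mod 18), yet 17 ≡ 8 (mod 9), not 1.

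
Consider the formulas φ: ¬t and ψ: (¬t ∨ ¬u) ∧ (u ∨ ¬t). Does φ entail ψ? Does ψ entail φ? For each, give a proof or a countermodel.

(⟹) Assume the antecedent. If u is true, the antecedent forces (u = T, t = F), and (¬t ∨ ¬u) ∧ (u ∨ ¬t) holds there. If u is false, the antecedent forces (u = F, t = F), and (¬t ∨ ¬u) ∧ (u ∨ ¬t) holds there. Either way (¬t ∨ ¬u) ∧ (u ∨ ¬t) holds.

(⟸) Assume the antecedent. If u is true, the antecedent forces (u = T, t = F), and ¬t holds there. If u is false, the antecedent forces (u = F, t = F), and ¬t holds there. Either way ¬t holds.

Both directions hold.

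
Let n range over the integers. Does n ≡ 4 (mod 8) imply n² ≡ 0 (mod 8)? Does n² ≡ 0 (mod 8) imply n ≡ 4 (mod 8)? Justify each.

(⇒) Suppose n ≡ 4 (mod 8). Write n = 8j + 4. Then (8j + 4)² = 64j² + 64j + 16 = 8(8j² + 8j + 2) + 0, so n² ≡ 0 (mod 8).

(⇐) This fails: take n = 0. Then 0² = 0 ≡ 0 (mod 8), yet 0 ≡ 0 (mod 8), not 4.

Only the forward implication holds.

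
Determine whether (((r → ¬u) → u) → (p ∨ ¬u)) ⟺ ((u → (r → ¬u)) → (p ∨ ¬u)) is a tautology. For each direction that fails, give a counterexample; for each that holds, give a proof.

(⇒) Assume the antecedent. If u is true, the antecedent forces (u = T, p = T, r = F) or (u = T, p = T, r = T), and (u → (r → ¬u)) → (p ∨ ¬u) holds there. If u is false, (u → (r → ¬u)) → (p ∨ ¬u) reduces to true regardless of the other variables. Either way (u → (r → ¬u)) → (p ∨ ¬u) holds.

(⇐) This fails. Under u = T, p = F, r = T, the left side is false but the right side is true.

The forward direction holds; the converse fails.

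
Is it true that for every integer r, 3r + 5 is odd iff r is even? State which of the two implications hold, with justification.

The biconditional holds.

(⇒) Suppose 3r + 5 is odd. Since 3 is odd, 3r and r have the same parity, so 3r + 5 ≡ r + 5 (mod 2). As 5 is odd, 3r + 5 is odd exactly when r is even. Thus r is even.

(⇐) Conversely, suppose r is even; write r = 2j. Then 3r + 5 = 3·(2j) + 5 = 2·3j + 5, which is odd.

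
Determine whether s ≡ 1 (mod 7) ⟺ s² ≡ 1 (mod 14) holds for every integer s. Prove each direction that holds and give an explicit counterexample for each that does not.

(⟹) This fails: take s = 8. Then 8 ≡ 1 (mod 7), but 8² = 64 ≡ 8 (mod 14), not 1.

(⟸) This fails: take s = 13. Then 13² = 169 ≡ 1 (mod 14), yet 13 ≡ 6 (mod 7), not 1.

Both directions fail.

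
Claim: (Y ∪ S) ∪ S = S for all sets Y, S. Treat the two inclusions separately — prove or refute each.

(⟹) This inclusion fails. Take Y = {1}, S = ∅; then 1 ∈ (Y ∪ S) ∪ S but 1 ∉ S.

(⟸) Let x ∈ S. Then either x ∈ S and x ∉ Y; or x ∈ Y ∩ S. In each case x ∈ (Y ∪ S) ∪ S, so S ⊆ (Y ∪ S) ∪ S.

Only the reverse inclusion holds.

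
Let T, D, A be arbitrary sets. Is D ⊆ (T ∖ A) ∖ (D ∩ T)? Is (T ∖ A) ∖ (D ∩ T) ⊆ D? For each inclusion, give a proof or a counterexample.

Both inclusions fail.

Forward inclusion. This inclusion fails. Take T = ∅, D = {1}, A = ∅; then 1 ∈ D but 1 ∉ (T ∖ A) ∖ (D ∩ T).

Reverse inclusion. This inclusion fails. Take T = {1}, D = ∅, A = ∅; then 1 ∈ (T ∖ A) ∖ (D ∩ T) but 1 ∉ D.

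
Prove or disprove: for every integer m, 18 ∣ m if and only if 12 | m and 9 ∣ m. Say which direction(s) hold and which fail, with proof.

Only the converse holds.

[⇐] Suppose 12 ∣ m and 9 ∣ m. Any common multiple of 12 and 9 is a multiple of their lcm; here lcm(12, 9) = 12·9/gcd(12, 9) = 108/3 = 36, so 36 ∣ m. Since 18 ∣ 36, it follows that 18 ∣ m.

[⇒] This fails: take m = 18. Certainly 18 ∣ 18, but 12 ∤ 18.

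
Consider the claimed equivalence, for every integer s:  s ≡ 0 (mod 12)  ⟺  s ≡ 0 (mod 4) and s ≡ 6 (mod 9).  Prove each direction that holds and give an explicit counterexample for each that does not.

Forward direction. This fails: s = 0 gives 0 ≡ 0 (mod 12) but 0 ≡ 0 (mod 9), so the conjunction on the right does not hold.

Converse. If s ≡ 0 (mod 4) and s ≡ 6 (mod 9), then by the Chinese remainder theorem s ≡ 24 (mod 36). Since 24 ≡ 0 (mod 12) and 12 ∣ 36, we get s ≡ 0 (mod 12).

Not equivalent: only (⇐) holds.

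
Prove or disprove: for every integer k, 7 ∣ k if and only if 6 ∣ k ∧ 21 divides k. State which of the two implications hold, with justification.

Only the converse holds.

[⇐] Suppose 6 ∣ k and 21 ∣ k. Any common multiple of 6 and 21 is a multiple of their lcm; here lcm(6, 21) = 6·21/gcd(6, 21) = 126/3 = 42, so 42 ∣ k. Since 7 ∣ 42, it follows that 7 ∣ k.

[⇒] This fails: take k = 7. Certainly 7 ∣ 7, but 6 ∤ 7.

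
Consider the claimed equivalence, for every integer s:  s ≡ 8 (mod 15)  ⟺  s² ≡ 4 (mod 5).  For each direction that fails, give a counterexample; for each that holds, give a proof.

The forward direction holds; the converse fails.

(⟹) Suppose s ≡ 8 (mod 15). Then s² ≡ 8² = 64 (mod 15), and since 5 ∣ 15, also s² ≡ 4 (mod 5).

(⟸) This fails: take s = 2. Then 2² = 4 ≡ 4 (mod 5), yet 2 ≡ 2 (mod 15), not 8.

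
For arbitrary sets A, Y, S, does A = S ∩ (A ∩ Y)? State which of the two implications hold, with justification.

(⊆) This inclusion fails. Take A = {1}, Y = ∅, S = ∅; then 1 ∈ A but 1 ∉ S ∩ (A ∩ Y).

(⊇) Let x ∈ S ∩ (A ∩ Y). Then x ∈ A ∩ Y ∩ S, from which x ∈ A.

The sets are not equal: only the reverse inclusion holds.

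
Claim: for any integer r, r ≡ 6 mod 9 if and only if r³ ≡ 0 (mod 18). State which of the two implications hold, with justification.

Forward direction. This fails: take r = 15. Then 15 ≡ 6 (mod 9), but 15³ = 3375 ≡ 9 (mod 18), not 0.

Converse. This fails: take r = 0. Then 0³ = 0 ≡ 0 (mod 18), yet 0 ≡ 0 (mod 9), not 6.

Neither direction holds.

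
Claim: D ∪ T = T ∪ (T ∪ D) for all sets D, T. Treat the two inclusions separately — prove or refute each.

(⟹) Let x ∈ D ∪ T. Then either x ∈ D and x ∉ T; or x ∈ T and x ∉ D; or x ∈ D ∩ T. In each case x ∈ T ∪ (T ∪ D), so D ∪ T ⊆ T ∪ (T ∪ D).

(⟸) Let x ∈ T ∪ (T ∪ D). Then either x ∈ D and x ∉ T; or x ∈ T and x ∉ D; or x ∈ D ∩ T. In each case x ∈ D ∪ T, so T ∪ (T ∪ D) ⊆ D ∪ T.

Both inclusions hold.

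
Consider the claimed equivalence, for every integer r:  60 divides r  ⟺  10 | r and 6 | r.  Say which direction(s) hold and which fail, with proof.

(⇒) holds; (⇐) fails.

(→) If 60 ∣ r, write r = 60q. Since 60 = 6·10, r = 10·(6q), so 10 ∣ r; and since 60 = 10·6, r = 6·(10q), so 6 ∣ r.

(←) This fails: take r = 30. Both 10 ∣ 30 and 6 ∣ 30, yet 30 is not a multiple of 60 (since 30 = 0·60 + 30), so 60 ∤ 30.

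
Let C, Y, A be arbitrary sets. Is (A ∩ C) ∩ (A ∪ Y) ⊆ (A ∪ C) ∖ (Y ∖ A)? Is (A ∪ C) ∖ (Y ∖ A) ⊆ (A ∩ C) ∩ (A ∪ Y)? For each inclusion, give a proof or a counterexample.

(⟹) Let x ∈ (A ∩ C) ∩ (A ∪ Y). Then either x ∈ C ∩ A and x ∉ Y; or x ∈ C ∩ Y ∩ A. In each case x ∈ (A ∪ C) ∖ (Y ∖ A), so (A ∩ C) ∩ (A ∪ Y) ⊆ (A ∪ C) ∖ (Y ∖ A).

(⟸) This inclusion fails. Take C = {1}, Y = ∅, A = ∅; then 1 ∈ (A ∪ C) ∖ (Y ∖ A) but 1 ∉ (A ∩ C) ∩ (A ∪ Y).

(⊆) holds; (⊇) fails.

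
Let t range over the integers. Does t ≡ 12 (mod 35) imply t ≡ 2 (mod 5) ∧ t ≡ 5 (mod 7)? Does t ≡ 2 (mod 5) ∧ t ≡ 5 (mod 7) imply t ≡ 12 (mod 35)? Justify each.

Forward direction. Suppose t ≡ 12 (mod 35); write t = 35j + 12. Since 5 ∣ 35, reducing mod 5 gives t ≡ 12 ≡ 2 (mod 5); since 7 ∣ 35, reducing mod 7 gives t ≡ 12 ≡ 5 (mod 7).

Converse. If t ≡ 2 (mod 5) and t ≡ 5 (mod 7), then by the Chinese remainder theorem t ≡ 12 (mod 35). This is exactly t ≡ 12 (mod 35).

Equivalent; both directions hold.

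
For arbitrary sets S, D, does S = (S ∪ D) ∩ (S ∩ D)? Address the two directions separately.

(⟹) This inclusion fails. Take S = {1}, D = ∅; then 1 ∈ S but 1 ∉ (S ∪ D) ∩ (S ∩ D).

(⟸) Let x ∈ (S ∪ D) ∩ (S ∩ D). Then x ∈ S ∩ D, from which x ∈ S.

Only the reverse inclusion holds.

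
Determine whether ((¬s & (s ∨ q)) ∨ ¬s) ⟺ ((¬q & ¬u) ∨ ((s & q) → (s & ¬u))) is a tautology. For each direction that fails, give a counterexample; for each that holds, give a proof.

Not equivalent: only (⇒) holds.

[⇒] Assume the antecedent. If s is true, the antecedent cannot hold. If s is false, the consequent reduces to true regardless of the other variables. Either way the consequent holds.

[⇐] This fails. Under s = T, u = F, q = F, the left side is false but the right side is true.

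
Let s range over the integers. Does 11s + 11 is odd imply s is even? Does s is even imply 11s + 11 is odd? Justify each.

Forward direction. Suppose 11s + 11 is odd. Since 11 is odd, 11s and s have the same parity, so 11s + 11 ≡ s + 11 (mod 2). As 11 is odd, 11s + 11 is odd exactly when s is even. Thus s is even.

Converse. Suppose s is even; write s = 2j. Then 11s + 11 = 11·(2j) + 11 = 2·11j + 11, which is odd.

The biconditional holds.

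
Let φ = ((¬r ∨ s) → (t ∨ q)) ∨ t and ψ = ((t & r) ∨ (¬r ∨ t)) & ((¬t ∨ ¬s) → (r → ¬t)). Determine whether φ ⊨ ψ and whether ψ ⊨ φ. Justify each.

Both directions fail.

(⟹) This fails. Under s = F, r = T, q = F, t = F, the left side is true but the right side is false.

(⟸) This fails. Under s = F, r = F, q = F, t = F, the left side is false but the right side is true.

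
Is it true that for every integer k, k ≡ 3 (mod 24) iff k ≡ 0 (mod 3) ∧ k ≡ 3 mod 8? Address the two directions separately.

Both implications hold.

Forward direction. Suppose k ≡ 3 (mod 24); write k = 24j + 3. Since 3 ∣ 24, reducing mod 3 gives k ≡ 3 ≡ 0 (mod 3); since 8 ∣ 24, reducing mod 8 gives k ≡ 3 (mod 8).

Converse. If k ≡ 0 (mod 3) and k ≡ 3 (mod 8), then by the Chinese remainder theorem k ≡ 3 (mod 24). This is exactly k ≡ 3 (mod 24).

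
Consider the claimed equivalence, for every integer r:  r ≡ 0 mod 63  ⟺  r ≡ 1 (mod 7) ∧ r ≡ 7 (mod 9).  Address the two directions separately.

(⇒) fails and (⇐) fails.

(⟹) This fails: r = 0 gives 0 ≡ 0 (mod 63) but 0 ≡ 0 (mod 7), so the conjunction on the right does not hold.

(⟸) This fails: r = 43 satisfies both congruences on the right (43 ≡ 1 mod 7 and 43 ≡ 7 mod 9) yet 43 ≡ 43 (mod 63), not 0.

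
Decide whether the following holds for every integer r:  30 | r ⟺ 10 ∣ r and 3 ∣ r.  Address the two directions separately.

(⟸) Suppose 10 ∣ r and 3 ∣ r. Any common multiple of 10 and 3 is a multiple of their lcm; here gcd(10, 3) = 1, so lcm(10, 3) = 10·3 = 30, so 30 ∣ r.

(⟹) If 30 ∣ r, write r = 30q. Since 30 = 3·10, r = 10·(3q), so 10 ∣ r; and since 30 = 10·3, r = 3·(10q), so 3 ∣ r.

Equivalent; both directions hold.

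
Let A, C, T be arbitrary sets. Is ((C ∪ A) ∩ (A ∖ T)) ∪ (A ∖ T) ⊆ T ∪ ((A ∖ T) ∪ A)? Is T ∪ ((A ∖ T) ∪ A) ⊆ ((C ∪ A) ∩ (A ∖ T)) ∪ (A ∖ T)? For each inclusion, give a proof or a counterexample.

(⟹) Let x ∈ ((C ∪ A) ∩ (A ∖ T)) ∪ (A ∖ T). Then either x ∈ A and x ∉ C, T; or x ∈ A ∩ C and x ∉ T. In each case x ∈ T ∪ ((A ∖ T) ∪ A), so ((C ∪ A) ∩ (A ∖ T)) ∪ (A ∖ T) ⊆ T ∪ ((A ∖ T) ∪ A).

(⟸) This inclusion fails. Take A = ∅, C = ∅, T = {1}; then 1 ∈ T ∪ ((A ∖ T) ∪ A) but 1 ∉ ((C ∪ A) ∩ (A ∖ T)) ∪ (A ∖ T).

The sets are not equal: only the forward inclusion holds.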